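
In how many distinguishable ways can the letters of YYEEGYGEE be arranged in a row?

The 9 letters of YYEEGYGEE have repeats: E appearing 4 times, G appearing twice, and Y appearing 3 times.
So there are 9! / (4!·3!·2!) = 1260 distinguishable arrangements.

1260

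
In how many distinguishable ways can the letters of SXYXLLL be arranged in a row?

The 7 letters of SXYXLLL have repeats: L appearing 3 times and X appearing twice.
Dividing 7! = 5040 by 3!·2! = 12 for the repeated letters gives 420.

420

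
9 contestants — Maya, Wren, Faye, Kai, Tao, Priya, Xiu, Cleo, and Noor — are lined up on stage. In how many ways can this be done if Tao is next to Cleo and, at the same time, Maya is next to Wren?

Treat {Tao,Cleo} as one block (2 orders) and {Maya,Wren} as another (2 orders).
That leaves 7 units to arrange: 2 × 2 × 7! = 4 × 5040 = 20160.

20160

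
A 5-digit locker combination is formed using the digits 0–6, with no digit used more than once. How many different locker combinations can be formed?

With no repetition, fill the 5 digits in order: 7 choices, then 6, down to 3.
7 × 6 × 5 × 4 × 3 = 2520.

2520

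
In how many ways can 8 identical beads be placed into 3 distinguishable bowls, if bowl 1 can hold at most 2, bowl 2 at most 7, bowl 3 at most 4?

Ignoring the caps, the number of non-negative solutions to x_1+…+x_3 = 8 is C(10,2) = 45.
Subtract solutions that violate a single cap (substitute x_i' = x_i − (cap_i+1)): x_1 ≥ 3 gives C(7,2) = 21; x_2 ≥ 8 gives C(2,2) = 1; x_3 ≥ 5 gives C(5,2) = 10. Together 32.
Add back pairs where two caps are both exceeded: 0 + 1 + 0 = 1.
By inclusion–exclusion the count is 45 − 32 + 1 = 14.

14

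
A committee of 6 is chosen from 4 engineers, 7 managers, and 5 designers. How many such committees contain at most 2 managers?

3612

Split by how many managers are chosen (0 through 2).
Sum: C(7,0)·C(9,6) + C(7,1)·C(9,5) + C(7,2)·C(9,4) = 84 + 882 + 2646 = 3612.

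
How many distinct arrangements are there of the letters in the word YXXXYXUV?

840

Letter multiplicities in YXXXYXUV: U×1, V×1, X×4, Y×2.
Dividing 8! = 40320 by 4!·2! = 48 for the repeated letters gives 840.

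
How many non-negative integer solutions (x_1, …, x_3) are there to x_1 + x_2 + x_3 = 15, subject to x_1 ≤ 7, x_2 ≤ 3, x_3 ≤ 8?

Ignoring the caps, the number of non-negative solutions to x_1+…+x_3 = 15 is C(17,2) = 136.
Subtract solutions that violate a single cap (substitute x_i' = x_i − (cap_i+1)): x_1 ≥ 8 gives C(9,2) = 36; x_2 ≥ 4 gives C(13,2) = 78; x_3 ≥ 9 gives C(8,2) = 28. Together 142.
Add back pairs where two caps are both exceeded: 10 + 0 + 6 = 16.
By inclusion–exclusion the count is 136 − 142 + 16 = 10.

10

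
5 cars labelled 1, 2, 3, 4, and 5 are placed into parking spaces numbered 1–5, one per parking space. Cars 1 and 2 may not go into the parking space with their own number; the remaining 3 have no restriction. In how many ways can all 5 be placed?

Let Aᵢ (for i ∈ {1, 2}) be the placements that put car i in its forbidden parking space. Any j of these fix j positions, leaving (5−j)! ways to fill the rest, and there are C(2,j) ways to pick which j.
By inclusion–exclusion, the number of valid placements is Σ_{j=0}^{2} (−1)^j C(2,j)·(5−j)!.
Computing: 120 − 48 + 6 = 78.

78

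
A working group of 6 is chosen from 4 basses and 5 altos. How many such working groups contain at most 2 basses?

Split by how many basses are chosen (0 through 2).
Sum: C(4,0)·C(5,6) + C(4,1)·C(5,5) + C(4,2)·C(5,4) = 0 + 4 + 30 = 34.

34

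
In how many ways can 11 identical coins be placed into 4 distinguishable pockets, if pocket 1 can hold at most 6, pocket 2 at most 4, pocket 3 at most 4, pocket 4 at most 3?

By stars and bars, unrestricted non-negative solutions to x_1+…+x_4 = 11 number C(11+3,3) = 364.
Subtract solutions that violate a single cap (substitute x_i' = x_i − (cap_i+1)): x_1 ≥ 7 gives C(7,3) = 35; x_2 ≥ 5 gives C(9,3) = 84; x_3 ≥ 5 gives C(9,3) = 84; x_4 ≥ 4 gives C(10,3) = 120. Together 323.
Add back pairs where two caps are both exceeded: 0 + 0 + 1 + 4 + 10 + 10 = 25.
By inclusion–exclusion the count is 364 − 323 + 25 = 66.

66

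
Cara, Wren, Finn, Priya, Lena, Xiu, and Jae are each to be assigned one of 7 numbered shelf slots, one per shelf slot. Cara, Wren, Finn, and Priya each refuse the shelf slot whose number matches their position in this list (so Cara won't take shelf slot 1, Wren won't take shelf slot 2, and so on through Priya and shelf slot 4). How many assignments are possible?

Let Aᵢ (for 1 ≤ i ≤ 4) be the placements that put person i in their forbidden shelf slot. Any j of these fix j positions, leaving (7−j)! ways to fill the rest, and there are C(4,j) ways to pick which j.
By inclusion–exclusion, the number of valid placements is Σ_{j=0}^{4} (−1)^j C(4,j)·(7−j)!.
Computing: 5040 − 2880 + 720 − 96 + 6 = 2790.

2790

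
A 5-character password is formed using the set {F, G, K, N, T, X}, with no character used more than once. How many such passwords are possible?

Choose and order 5 of the 6 symbols: the first character has 6 options, the next 5, and so on down to 2.
6 × 5 × 4 × 3 × 2 = 720.

720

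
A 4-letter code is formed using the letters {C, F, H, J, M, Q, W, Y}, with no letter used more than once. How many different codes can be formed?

With no repetition, fill the 4 letters in order: 8 choices, then 7, down to 5.
That product is 8 × 7 × 6 × 5 = 1680.

1680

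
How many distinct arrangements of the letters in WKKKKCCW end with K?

210

Fix K in the last position and arrange the remaining 7 letters.
Those 7 letters have C appearing twice, K appearing 3 times, and W appearing twice, giving (7)!/(3!·2!·2!) = 210.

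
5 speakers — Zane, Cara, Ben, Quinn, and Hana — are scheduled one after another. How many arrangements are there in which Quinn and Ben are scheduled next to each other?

48

Place the 3 others and the Quinn-Ben pair as 4 objects in a line; the pair has 2 internal arrangements.
That gives 2 × 4! = 2 × 24 = 48.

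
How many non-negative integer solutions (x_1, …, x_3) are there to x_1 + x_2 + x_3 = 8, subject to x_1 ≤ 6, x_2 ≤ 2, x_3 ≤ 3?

Without the upper bounds there are C(10,2) = 45 ways to split 8 among 3 variables.
Subtract solutions that violate a single cap (substitute x_i' = x_i − (cap_i+1)): x_1 ≥ 7 gives C(3,2) = 3; x_2 ≥ 3 gives C(7,2) = 21; x_3 ≥ 4 gives C(6,2) = 15. Together 39.
Add back pairs where two caps are both exceeded: 0 + 0 + 3 = 3.
By inclusion–exclusion the count is 45 − 39 + 3 = 9.

9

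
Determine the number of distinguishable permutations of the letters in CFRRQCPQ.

5040

CFRRQCPQ has 8 letters with C appearing twice, Q appearing twice, and R appearing twice.
So there are 8! / (2!·2!·2!) = 5040 distinguishable arrangements.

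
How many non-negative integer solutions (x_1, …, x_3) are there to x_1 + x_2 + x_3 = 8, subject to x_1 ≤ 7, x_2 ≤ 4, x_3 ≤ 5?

28

Without the upper bounds there are C(10,2) = 45 ways to split 8 among 3 variables.
Subtract solutions that violate a single cap (substitute x_i' = x_i − (cap_i+1)): x_1 ≥ 8 gives C(2,2) = 1; x_2 ≥ 5 gives C(5,2) = 10; x_3 ≥ 6 gives C(4,2) = 6. Together 17.
No two caps can be exceeded simultaneously, so the pair terms are all 0.
By inclusion–exclusion the count is 45 − 17 + 0 = 28.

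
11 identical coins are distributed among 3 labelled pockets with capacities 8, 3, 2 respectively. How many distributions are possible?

By stars and bars, unrestricted non-negative solutions to x_1+…+x_3 = 11 number C(11+2,2) = 78.
Subtract solutions that violate a single cap (substitute x_i' = x_i − (cap_i+1)): x_1 ≥ 9 gives C(4,2) = 6; x_2 ≥ 4 gives C(9,2) = 36; x_3 ≥ 3 gives C(10,2) = 45. Together 87.
Add back pairs where two caps are both exceeded: 0 + 0 + 15 = 15.
By inclusion–exclusion the count is 78 − 87 + 15 = 6.

6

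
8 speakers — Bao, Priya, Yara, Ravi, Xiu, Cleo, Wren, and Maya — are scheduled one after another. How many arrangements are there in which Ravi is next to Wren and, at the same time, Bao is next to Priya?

2880

Treat {Ravi,Wren} as one block (2 orders) and {Bao,Priya} as another (2 orders).
That leaves 6 units to arrange: 2 × 2 × 6! = 4 × 720 = 2880.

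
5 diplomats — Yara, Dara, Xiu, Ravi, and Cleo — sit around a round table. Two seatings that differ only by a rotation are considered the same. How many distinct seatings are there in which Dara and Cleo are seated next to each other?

Glue Dara and Cleo into a block (2 internal orders). Seating 4 units around a circle gives (3)! arrangements.
So 2 × (3)! = 2 × 6 = 12.

12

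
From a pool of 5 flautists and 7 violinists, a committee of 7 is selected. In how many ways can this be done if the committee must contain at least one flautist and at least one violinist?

Total 7-person selections from all 12: C(12,7) = 792.
Selections missing a whole group: no flautists → C(7,7) = 1; no violinists → C(5,7) = 0.
Both groups omitted at once is impossible, so 792 − 1 = 791.

791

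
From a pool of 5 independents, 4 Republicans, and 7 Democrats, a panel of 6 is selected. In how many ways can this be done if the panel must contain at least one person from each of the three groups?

Total 6-person selections from all 16: C(16,6) = 8008.
Selections missing a whole group: no independents → C(11,6) = 462; no Republicans → C(12,6) = 924; no Democrats → C(9,6) = 84.
Add back selections omitting two groups (i.e. drawn from a single group): C(5,6) + C(4,6) + C(7,6) = 7.
By inclusion–exclusion: 8008 − 1470 + 7 = 6545.

6545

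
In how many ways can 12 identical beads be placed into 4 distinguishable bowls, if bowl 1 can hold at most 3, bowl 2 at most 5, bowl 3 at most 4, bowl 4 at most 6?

69

Ignoring the caps, the number of non-negative solutions to x_1+…+x_4 = 12 is C(15,3) = 455.
Subtract solutions that violate a single cap (substitute x_i' = x_i − (cap_i+1)): x_1 ≥ 4 gives C(11,3) = 165; x_2 ≥ 6 gives C(9,3) = 84; x_3 ≥ 5 gives C(10,3) = 120; x_4 ≥ 7 gives C(8,3) = 56. Together 425.
Add back pairs where two caps are both exceeded: 10 + 20 + 4 + 4 + 0 + 1 = 39.
By inclusion–exclusion the count is 455 − 425 + 39 = 69.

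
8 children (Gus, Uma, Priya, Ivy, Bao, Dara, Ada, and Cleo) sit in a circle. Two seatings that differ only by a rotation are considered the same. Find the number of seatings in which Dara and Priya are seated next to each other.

Treat {Dara, Priya} as one unit (2 internal orders) and seat the resulting 7 units around the table: (6)! circular arrangements.
So 2 × (6)! = 2 × 720 = 1440.

1440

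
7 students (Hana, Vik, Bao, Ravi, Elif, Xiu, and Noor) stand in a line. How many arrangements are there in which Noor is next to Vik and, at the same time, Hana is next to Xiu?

480

Treat {Noor,Vik} as one block (2 orders) and {Hana,Xiu} as another (2 orders).
That leaves 5 units to arrange: 2 × 2 × 5! = 4 × 120 = 480.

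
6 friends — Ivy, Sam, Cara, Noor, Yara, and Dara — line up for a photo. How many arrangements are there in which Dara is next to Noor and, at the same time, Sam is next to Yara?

96

Treat {Dara,Noor} as one block (2 orders) and {Sam,Yara} as another (2 orders).
That leaves 4 units to arrange: 2 × 2 × 4! = 4 × 24 = 96.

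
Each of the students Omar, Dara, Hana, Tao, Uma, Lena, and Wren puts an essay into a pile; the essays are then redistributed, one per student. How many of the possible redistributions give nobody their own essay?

This is the derangement count D_7: permutations of 7 items with no fixed point.
By inclusion–exclusion this is Σ_{j=0}^{7} (−1)^j C(7,j)·(7−j)!.
Computing: 5040 − 5040 + 2520 − 840 + 210 − 42 + 7 − 1 = 1854.

1854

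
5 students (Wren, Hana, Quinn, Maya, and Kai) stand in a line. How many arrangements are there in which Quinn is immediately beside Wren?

48

Place the 3 others and the Quinn-Wren pair as 4 objects in a line; the pair has 2 internal arrangements.
So the count is 2·(4)! = 48.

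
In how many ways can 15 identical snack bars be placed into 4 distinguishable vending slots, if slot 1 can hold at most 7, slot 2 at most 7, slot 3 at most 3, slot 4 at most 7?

Without the upper bounds there are C(18,3) = 816 ways to split 15 among 4 vending slots.
Subtract solutions that violate a single cap (substitute x_i' = x_i − (cap_i+1)): x_1 ≥ 8 gives C(10,3) = 120; x_2 ≥ 8 gives C(10,3) = 120; x_3 ≥ 4 gives C(14,3) = 364; x_4 ≥ 8 gives C(10,3) = 120. Together 724.
Add back pairs where two caps are both exceeded: 0 + 20 + 0 + 20 + 0 + 20 = 60.
By inclusion–exclusion the count is 816 − 724 + 60 = 152.

152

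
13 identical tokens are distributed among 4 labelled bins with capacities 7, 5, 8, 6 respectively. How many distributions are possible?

Ignoring the caps, the number of non-negative solutions to x_1+…+x_4 = 13 is C(16,3) = 560.
Subtract solutions that violate a single cap (substitute x_i' = x_i − (cap_i+1)): x_1 ≥ 8 gives C(8,3) = 56; x_2 ≥ 6 gives C(10,3) = 120; x_3 ≥ 9 gives C(7,3) = 35; x_4 ≥ 7 gives C(9,3) = 84. Together 295.
Add back pairs where two caps are both exceeded: 0 + 0 + 0 + 0 + 1 + 0 = 1.
By inclusion–exclusion the count is 560 − 295 + 1 = 266.

266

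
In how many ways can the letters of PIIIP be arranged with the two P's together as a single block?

Treat the 2 copies of P as a single block. The multiset to arrange is then {PP, I, I, I}, 4 items in all.
That gives (4)!/(3!) = 4 arrangements.

4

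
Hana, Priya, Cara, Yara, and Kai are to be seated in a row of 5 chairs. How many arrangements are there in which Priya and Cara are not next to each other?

72

There are 5! = 120 arrangements in all. If Priya and Cara are adjacent, merging them into one block gives 2·(4)! = 48 arrangements.
So 120 − 48 = 72 arrangements keep them apart.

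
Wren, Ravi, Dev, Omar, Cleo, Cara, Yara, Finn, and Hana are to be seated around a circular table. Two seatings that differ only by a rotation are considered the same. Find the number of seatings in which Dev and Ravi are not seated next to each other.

Without the restriction there are (8)! = 40320 seatings.
Seatings with Dev beside Ravi: treat them as a block with 2 internal orders, giving 2 × (7)! = 10080.
Subtracting, 40320 − 10080 = 30240.

30240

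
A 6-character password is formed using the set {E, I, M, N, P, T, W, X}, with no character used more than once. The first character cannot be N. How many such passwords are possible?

The first character has 8−1 = 7 choices (anything except N).
The remaining 5 characters are filled from the other 7 symbols without repetition: 7 × 6 × 5 × 4 × 3 = 2520.
Total: 7 × 2520 = 17640.

17640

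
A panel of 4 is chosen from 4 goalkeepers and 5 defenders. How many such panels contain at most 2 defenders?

Split by how many defenders are chosen (0 through 2).
Sum: C(5,0)·C(4,4) + C(5,1)·C(4,3) + C(5,2)·C(4,2) = 1 + 20 + 60 = 81.

81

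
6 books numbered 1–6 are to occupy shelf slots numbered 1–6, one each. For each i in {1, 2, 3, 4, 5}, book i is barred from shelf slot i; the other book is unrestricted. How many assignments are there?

309

Let Aᵢ (for 1 ≤ i ≤ 5) be the placements that put book i in its forbidden shelf slot. Any j of these fix j positions, leaving (6−j)! ways to fill the rest, and there are C(5,j) ways to pick which j.
By inclusion–exclusion, the number of valid placements is Σ_{j=0}^{5} (−1)^j C(5,j)·(6−j)!.
Computing: 720 − 600 + 240 − 60 + 10 − 1 = 309.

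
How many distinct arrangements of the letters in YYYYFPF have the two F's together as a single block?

30

Treat the 2 copies of F as a single block. The multiset to arrange is then {FF, P, Y, Y, Y, Y}, 6 items in all.
That gives (6)!/(4!) = 30 arrangements.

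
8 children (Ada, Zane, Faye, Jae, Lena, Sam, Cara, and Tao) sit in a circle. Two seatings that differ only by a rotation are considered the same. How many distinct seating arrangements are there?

Around a circle, 8 distinct people have 8!/8 = (7)! = 5040 rotationally distinct seatings.

5040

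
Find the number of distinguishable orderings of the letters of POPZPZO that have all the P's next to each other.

30

Treat the 3 copies of P as a single block. The multiset to arrange is then {PPP, O, O, Z, Z}, 5 items in all.
That gives (5)!/(2!·2!) = 30 arrangements.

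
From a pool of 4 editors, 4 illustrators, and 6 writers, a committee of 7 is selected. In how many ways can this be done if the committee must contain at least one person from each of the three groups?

3184

With no constraint there are C(14,7) = 3432 possible selections.
Selections missing a whole group: no editors → C(10,7) = 120; no illustrators → C(10,7) = 120; no writers → C(8,7) = 8.
Add back selections omitting two groups (i.e. drawn from a single group): C(4,7) + C(4,7) + C(6,7) = 0.
By inclusion–exclusion: 3432 − 248 + 0 = 3184.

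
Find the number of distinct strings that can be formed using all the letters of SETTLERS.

5040

The 8 letters of SETTLERS have repeats: E appearing twice, S appearing twice, and T appearing twice.
So there are 8! / (2!·2!·2!) = 5040 distinguishable arrangements.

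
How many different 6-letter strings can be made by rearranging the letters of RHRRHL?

60

RHRRHL has 6 letters with H appearing twice and R appearing 3 times.
So there are 6! / (3!·2!) = 60 distinguishable arrangements.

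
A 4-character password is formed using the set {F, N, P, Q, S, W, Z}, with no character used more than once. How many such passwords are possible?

Choose and order 4 of the 7 symbols: the first character has 7 options, the next 6, then 5, 4.
7 × 6 × 5 × 4 = 840.

840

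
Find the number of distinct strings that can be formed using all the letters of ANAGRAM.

840

ANAGRAM has 7 letters with A appearing 3 times.
The number of distinct arrangements is 7!/(3!) = 5040/6 = 840.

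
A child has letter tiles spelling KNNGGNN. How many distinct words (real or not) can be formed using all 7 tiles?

KNNGGNN has 7 letters with G appearing twice and N appearing 4 times.
So there are 7! / (4!·2!) = 105 distinguishable arrangements.

105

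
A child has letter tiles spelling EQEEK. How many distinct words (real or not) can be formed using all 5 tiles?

20

The 5 letters of EQEEK have repeats: E appearing 3 times.
The number of distinct arrangements is 5!/(3!) = 120/6 = 20.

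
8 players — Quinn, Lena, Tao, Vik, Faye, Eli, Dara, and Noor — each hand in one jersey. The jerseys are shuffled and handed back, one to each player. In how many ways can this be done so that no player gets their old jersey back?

This is the derangement count D_8: permutations of 8 items with no fixed point.
By inclusion–exclusion this is Σ_{j=0}^{8} (−1)^j C(8,j)·(8−j)!.
Computing: 40320 − 40320 + 20160 − 6720 + 1680 − 336 + 56 − 8 + 1 = 14833.

14833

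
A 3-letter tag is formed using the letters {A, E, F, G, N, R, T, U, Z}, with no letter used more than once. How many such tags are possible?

This is a permutation of 3 out of 9: P(9,3) = 9!/6!.
That product is 9 × 8 × 7 = 504.

504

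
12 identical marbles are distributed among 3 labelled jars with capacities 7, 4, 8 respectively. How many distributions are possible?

30

Ignoring the caps, the number of non-negative solutions to x_1+…+x_3 = 12 is C(14,2) = 91.
Subtract solutions that violate a single cap (substitute x_i' = x_i − (cap_i+1)): x_1 ≥ 8 gives C(6,2) = 15; x_2 ≥ 5 gives C(9,2) = 36; x_3 ≥ 9 gives C(5,2) = 10. Together 61.
No two caps can be exceeded simultaneously, so the pair terms are all 0.
By inclusion–exclusion the count is 91 − 61 + 0 = 30.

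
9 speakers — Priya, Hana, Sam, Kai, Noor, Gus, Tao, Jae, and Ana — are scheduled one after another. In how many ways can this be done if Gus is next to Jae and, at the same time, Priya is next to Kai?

Treat {Gus,Jae} as one block (2 orders) and {Priya,Kai} as another (2 orders).
That leaves 7 units to arrange: 2 × 2 × 7! = 4 × 5040 = 20160.

20160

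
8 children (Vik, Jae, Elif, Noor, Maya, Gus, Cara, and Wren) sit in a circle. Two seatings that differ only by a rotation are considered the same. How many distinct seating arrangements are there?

5040

Seat Vik anywhere (absorbing the rotational symmetry), then permute the other 7: (7)! = 5040.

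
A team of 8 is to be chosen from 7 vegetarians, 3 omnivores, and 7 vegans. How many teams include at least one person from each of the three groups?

With no constraint there are C(17,8) = 24310 possible selections.
Selections missing a whole group: no vegetarians → C(10,8) = 45; no omnivores → C(14,8) = 3003; no vegans → C(10,8) = 45.
Add back selections omitting two groups (i.e. drawn from a single group): C(7,8) + C(3,8) + C(7,8) = 0.
By inclusion–exclusion: 24310 − 3093 + 0 = 21217.

21217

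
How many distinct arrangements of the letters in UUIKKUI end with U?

90

Fix U in the last position and arrange the remaining 6 letters.
Those 6 letters have I appearing twice, K appearing twice, and U appearing twice, giving (6)!/(2!·2!·2!) = 90.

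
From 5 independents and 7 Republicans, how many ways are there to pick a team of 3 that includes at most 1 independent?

Split by how many independents are chosen (0 through 1).
Sum: C(5,0)·C(7,3) + C(5,1)·C(7,2) = 35 + 105 = 140.

140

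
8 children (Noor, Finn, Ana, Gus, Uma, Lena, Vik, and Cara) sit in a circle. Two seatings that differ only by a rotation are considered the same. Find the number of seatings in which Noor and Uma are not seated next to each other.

All circular seatings of 8 people number (7)! = 5040.
Seatings with Noor beside Uma: treat them as a block with 2 internal orders, giving 2 × (6)! = 1440.
Subtracting, 5040 − 1440 = 3600.

3600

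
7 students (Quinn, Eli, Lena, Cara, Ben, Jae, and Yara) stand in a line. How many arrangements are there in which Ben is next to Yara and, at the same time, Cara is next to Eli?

480

Treat {Ben,Yara} as one block (2 orders) and {Cara,Eli} as another (2 orders).
That leaves 5 units to arrange: 2 × 2 × 5! = 4 × 120 = 480.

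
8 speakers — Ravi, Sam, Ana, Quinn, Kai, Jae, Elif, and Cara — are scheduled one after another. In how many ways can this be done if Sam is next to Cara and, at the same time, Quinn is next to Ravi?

Treat {Sam,Cara} as one block (2 orders) and {Quinn,Ravi} as another (2 orders).
That leaves 6 units to arrange: 2 × 2 × 6! = 4 × 720 = 2880.

2880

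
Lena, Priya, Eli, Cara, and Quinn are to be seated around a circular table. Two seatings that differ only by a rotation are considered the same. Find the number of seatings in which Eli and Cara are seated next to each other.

Treat {Eli, Cara} as one unit (2 internal orders) and seat the resulting 4 units around the table: (3)! circular arrangements.
So 2 × (3)! = 2 × 6 = 12.

12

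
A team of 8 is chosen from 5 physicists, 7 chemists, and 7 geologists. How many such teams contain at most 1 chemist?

6039

Split by how many chemists are chosen (0 through 1).
Sum: C(7,0)·C(12,8) + C(7,1)·C(12,7) = 495 + 5544 = 6039.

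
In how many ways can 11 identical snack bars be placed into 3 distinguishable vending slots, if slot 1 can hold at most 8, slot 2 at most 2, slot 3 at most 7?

Ignoring the caps, the number of non-negative solutions to x_1+…+x_3 = 11 is C(13,2) = 78.
Subtract solutions that violate a single cap (substitute x_i' = x_i − (cap_i+1)): x_1 ≥ 9 gives C(4,2) = 6; x_2 ≥ 3 gives C(10,2) = 45; x_3 ≥ 8 gives C(5,2) = 10. Together 61.
Add back pairs where two caps are both exceeded: 0 + 0 + 1 = 1.
By inclusion–exclusion the count is 78 − 61 + 1 = 18.

18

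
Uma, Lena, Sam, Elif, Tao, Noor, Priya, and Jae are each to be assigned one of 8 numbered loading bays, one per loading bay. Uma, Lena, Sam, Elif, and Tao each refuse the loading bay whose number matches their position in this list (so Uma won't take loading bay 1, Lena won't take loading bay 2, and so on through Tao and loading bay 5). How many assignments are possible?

Let Aᵢ (for 1 ≤ i ≤ 5) be the placements that put person i in their forbidden loading bay. Any j of these fix j positions, leaving (8−j)! ways to fill the rest, and there are C(5,j) ways to pick which j.
By inclusion–exclusion, the number of valid placements is Σ_{j=0}^{5} (−1)^j C(5,j)·(8−j)!.
Computing: 40320 − 25200 + 7200 − 1200 + 120 − 6 = 21234.

21234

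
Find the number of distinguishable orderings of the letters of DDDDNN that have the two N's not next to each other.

There are 6!/(4!·2!) = 15 arrangements of DDDDNN in total.
Arrangements with the N's together: treat NN as one letter, giving (5)!/(4!) = 5.
Hence 15 − 5 = 10.

10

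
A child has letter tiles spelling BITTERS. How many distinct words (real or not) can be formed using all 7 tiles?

Letter multiplicities in BITTERS: B×1, E×1, I×1, R×1, S×1, T×2.
Dividing 7! = 5040 by 2! = 2 for the repeated letters gives 2520.

2520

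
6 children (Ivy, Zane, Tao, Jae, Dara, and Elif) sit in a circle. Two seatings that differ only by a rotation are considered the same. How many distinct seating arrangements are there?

120

Around a circle, 6 distinct people have 6!/6 = (5)! = 120 rotationally distinct seatings.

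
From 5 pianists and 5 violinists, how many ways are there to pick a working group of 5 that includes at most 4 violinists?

Split by how many violinists are chosen (0 through 4).
Sum: C(5,0)·C(5,5) + C(5,1)·C(5,4) + C(5,2)·C(5,3) + C(5,3)·C(5,2) + C(5,4)·C(5,1) = 1 + 25 + 100 + 100 + 25 = 251.

251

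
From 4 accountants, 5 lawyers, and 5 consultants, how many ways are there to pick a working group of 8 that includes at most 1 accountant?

Split by how many accountants are chosen (0 through 1).
Sum: C(4,0)·C(10,8) + C(4,1)·C(10,7) = 45 + 480 = 525.

525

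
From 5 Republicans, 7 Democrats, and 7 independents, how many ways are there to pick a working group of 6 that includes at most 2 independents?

16863

Split by how many independents are chosen (0 through 2).
Sum: C(7,0)·C(12,6) + C(7,1)·C(12,5) + C(7,2)·C(12,4) = 924 + 5544 + 10395 = 16863.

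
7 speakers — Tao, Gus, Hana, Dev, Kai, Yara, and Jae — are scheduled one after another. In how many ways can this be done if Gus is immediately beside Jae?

1440

Treat {Gus, Jae} as a single unit. There are 6 units to order, and the pair itself can be ordered 2 ways.
So the count is 2·(6)! = 1440.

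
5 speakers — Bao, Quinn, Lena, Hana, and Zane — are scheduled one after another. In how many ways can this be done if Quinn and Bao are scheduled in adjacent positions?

48

Place the 3 others and the Quinn-Bao pair as 4 objects in a line; the pair has 2 internal arrangements.
So the count is 2·(4)! = 48.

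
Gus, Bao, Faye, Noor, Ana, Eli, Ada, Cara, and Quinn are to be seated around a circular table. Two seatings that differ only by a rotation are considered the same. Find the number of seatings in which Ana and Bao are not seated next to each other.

All circular seatings of 9 people number (8)! = 40320.
Those with Ana next to Bao: fuse the pair into one unit and seat 8 units around a circle — 2·(7)! = 10080.
Subtracting, 40320 − 10080 = 30240.

30240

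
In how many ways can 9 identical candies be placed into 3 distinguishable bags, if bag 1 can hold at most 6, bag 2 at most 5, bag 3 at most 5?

29

By stars and bars, unrestricted non-negative solutions to x_1+…+x_3 = 9 number C(9+2,2) = 55.
Subtract solutions that violate a single cap (substitute x_i' = x_i − (cap_i+1)): x_1 ≥ 7 gives C(4,2) = 6; x_2 ≥ 6 gives C(5,2) = 10; x_3 ≥ 6 gives C(5,2) = 10. Together 26.
No two caps can be exceeded simultaneously, so the pair terms are all 0.
By inclusion–exclusion the count is 55 − 26 + 0 = 29.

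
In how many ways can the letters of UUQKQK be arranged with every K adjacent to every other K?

30

Treat the 2 copies of K as a single block. The multiset to arrange is then {KK, Q, Q, U, U}, 5 items in all.
That gives (5)!/(2!·2!) = 30 arrangements.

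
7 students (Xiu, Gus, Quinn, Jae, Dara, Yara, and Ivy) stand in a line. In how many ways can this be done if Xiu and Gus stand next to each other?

Treat {Xiu, Gus} as a single unit. There are 6 units to order, and the pair itself can be ordered 2 ways.
That gives 2 × 6! = 2 × 720 = 1440.

1440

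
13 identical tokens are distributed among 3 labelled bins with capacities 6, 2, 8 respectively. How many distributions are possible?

Without the upper bounds there are C(15,2) = 105 ways to split 13 among 3 bins.
Subtract solutions that violate a single cap (substitute x_i' = x_i − (cap_i+1)): x_1 ≥ 7 gives C(8,2) = 28; x_2 ≥ 3 gives C(12,2) = 66; x_3 ≥ 9 gives C(6,2) = 15. Together 109.
Add back pairs where two caps are both exceeded: 10 + 0 + 3 = 13.
By inclusion–exclusion the count is 105 − 109 + 13 = 9.

9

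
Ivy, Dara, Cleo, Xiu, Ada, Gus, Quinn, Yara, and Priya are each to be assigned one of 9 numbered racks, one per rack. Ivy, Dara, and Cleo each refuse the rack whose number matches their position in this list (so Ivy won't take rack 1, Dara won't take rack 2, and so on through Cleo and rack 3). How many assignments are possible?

Let Aᵢ (for i ∈ {1, 2, 3}) be the placements that put person i in their forbidden rack. Any j of these fix j positions, leaving (9−j)! ways to fill the rest, and there are C(3,j) ways to pick which j.
By inclusion–exclusion, the number of valid placements is Σ_{j=0}^{3} (−1)^j C(3,j)·(9−j)!.
Computing: 362880 − 120960 + 15120 − 720 = 256320.

256320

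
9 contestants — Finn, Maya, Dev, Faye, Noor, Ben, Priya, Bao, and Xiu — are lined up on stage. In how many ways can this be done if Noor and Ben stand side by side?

80640

Treat {Noor, Ben} as a single unit. There are 8 units to order, and the pair itself can be ordered 2 ways.
So the count is 2·(8)! = 80640.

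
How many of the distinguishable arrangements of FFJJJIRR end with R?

420

Fix R in the last position and arrange the remaining 7 letters.
Those 7 letters have F appearing twice and J appearing 3 times, giving (7)!/(3!·2!) = 420.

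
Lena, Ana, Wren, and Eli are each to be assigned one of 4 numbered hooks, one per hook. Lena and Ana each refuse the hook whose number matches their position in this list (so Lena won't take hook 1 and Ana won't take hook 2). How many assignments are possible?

Let Aᵢ (for i ∈ {1, 2}) be the placements that put person i in their forbidden hook. Any j of these fix j positions, leaving (4−j)! ways to fill the rest, and there are C(2,j) ways to pick which j.
By inclusion–exclusion, the number of valid placements is Σ_{j=0}^{2} (−1)^j C(2,j)·(4−j)!.
Computing: 24 − 12 + 2 = 14.

14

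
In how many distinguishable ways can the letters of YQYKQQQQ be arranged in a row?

168

The 8 letters of YQYKQQQQ have repeats: Q appearing 5 times and Y appearing twice.
So there are 8! / (5!·2!) = 168 distinguishable arrangements.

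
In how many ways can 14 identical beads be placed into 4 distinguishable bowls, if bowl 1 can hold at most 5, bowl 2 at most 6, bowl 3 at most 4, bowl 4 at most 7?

130

Ignoring the caps, the number of non-negative solutions to x_1+…+x_4 = 14 is C(17,3) = 680.
Subtract solutions that violate a single cap (substitute x_i' = x_i − (cap_i+1)): x_1 ≥ 6 gives C(11,3) = 165; x_2 ≥ 7 gives C(10,3) = 120; x_3 ≥ 5 gives C(12,3) = 220; x_4 ≥ 8 gives C(9,3) = 84. Together 589.
Add back pairs where two caps are both exceeded: 4 + 20 + 1 + 10 + 0 + 4 = 39.
By inclusion–exclusion the count is 680 − 589 + 39 = 130.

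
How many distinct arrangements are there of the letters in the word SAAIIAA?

The 7 letters of SAAIIAA have repeats: A appearing 4 times and I appearing twice.
Dividing 7! = 5040 by 4!·2! = 48 for the repeated letters gives 105.

105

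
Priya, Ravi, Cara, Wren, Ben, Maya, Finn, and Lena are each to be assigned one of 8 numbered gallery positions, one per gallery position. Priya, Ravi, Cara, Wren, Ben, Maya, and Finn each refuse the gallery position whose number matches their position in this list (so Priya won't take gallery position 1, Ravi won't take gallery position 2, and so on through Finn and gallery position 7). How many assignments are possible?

Let Aᵢ (for 1 ≤ i ≤ 7) be the placements that put person i in their forbidden gallery position. Any j of these fix j positions, leaving (8−j)! ways to fill the rest, and there are C(7,j) ways to pick which j.
By inclusion–exclusion, the number of valid placements is Σ_{j=0}^{7} (−1)^j C(7,j)·(8−j)!.
Computing: 40320 − 35280 + 15120 − 4200 + 840 − 126 + 14 − 1 = 16687.

16687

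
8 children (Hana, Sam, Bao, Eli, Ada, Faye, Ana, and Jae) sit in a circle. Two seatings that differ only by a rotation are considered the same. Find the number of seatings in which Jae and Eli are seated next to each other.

Glue Jae and Eli into a block (2 internal orders). Seating 7 units around a circle gives (6)! arrangements.
So 2 × (6)! = 2 × 720 = 1440.

1440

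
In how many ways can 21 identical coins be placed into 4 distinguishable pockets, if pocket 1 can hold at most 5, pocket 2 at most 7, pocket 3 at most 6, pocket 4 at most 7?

By stars and bars, unrestricted non-negative solutions to x_1+…+x_4 = 21 number C(21+3,3) = 2024.
Subtract solutions that violate a single cap (substitute x_i' = x_i − (cap_i+1)): x_1 ≥ 6 gives C(18,3) = 816; x_2 ≥ 8 gives C(16,3) = 560; x_3 ≥ 7 gives C(17,3) = 680; x_4 ≥ 8 gives C(16,3) = 560. Together 2616.
Add back pairs where two caps are both exceeded: 120 + 165 + 120 + 84 + 56 + 84 = 629.
Subtract triples: 1 + 0 + 1 + 0 = 2.
By inclusion–exclusion the count is 2024 − 2616 + 629 − 2 = 35.

35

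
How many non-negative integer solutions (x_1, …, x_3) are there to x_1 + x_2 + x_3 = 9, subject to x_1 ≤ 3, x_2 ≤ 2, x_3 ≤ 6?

6

Without the upper bounds there are C(11,2) = 55 ways to split 9 among 3 variables.
Subtract solutions that violate a single cap (substitute x_i' = x_i − (cap_i+1)): x_1 ≥ 4 gives C(7,2) = 21; x_2 ≥ 3 gives C(8,2) = 28; x_3 ≥ 7 gives C(4,2) = 6. Together 55.
Add back pairs where two caps are both exceeded: 6 + 0 + 0 = 6.
By inclusion–exclusion the count is 55 − 55 + 6 = 6.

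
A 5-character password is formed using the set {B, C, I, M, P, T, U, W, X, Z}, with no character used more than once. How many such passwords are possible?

30240

Choose and order 5 of the 10 symbols: the first character has 10 options, the next 9, and so on down to 6.
10 × 9 × 8 × 7 × 6 = 30240.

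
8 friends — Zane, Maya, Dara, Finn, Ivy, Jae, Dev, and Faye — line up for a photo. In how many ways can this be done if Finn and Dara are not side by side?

30240

Of the 8! = 40320 arrangements, those with Finn and Dara adjacent number 2 × 7! = 10080 (treat the pair as a block with 2 internal orders).
Complementary counting: 40320 − 10080 = 30240.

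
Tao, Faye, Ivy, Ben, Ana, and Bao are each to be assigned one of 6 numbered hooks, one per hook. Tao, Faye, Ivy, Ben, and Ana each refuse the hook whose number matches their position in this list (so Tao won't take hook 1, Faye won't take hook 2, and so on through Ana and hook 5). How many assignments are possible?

Let Aᵢ (for 1 ≤ i ≤ 5) be the placements that put person i in their forbidden hook. Any j of these fix j positions, leaving (6−j)! ways to fill the rest, and there are C(5,j) ways to pick which j.
By inclusion–exclusion, the number of valid placements is Σ_{j=0}^{5} (−1)^j C(5,j)·(6−j)!.
Computing: 720 − 600 + 240 − 60 + 10 − 1 = 309.

309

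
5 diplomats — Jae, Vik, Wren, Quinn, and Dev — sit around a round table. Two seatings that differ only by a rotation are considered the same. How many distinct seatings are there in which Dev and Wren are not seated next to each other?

12

All circular seatings of 5 people number (4)! = 24.
Those with Dev next to Wren: fuse the pair into one unit and seat 4 units around a circle — 2·(3)! = 12.
Subtracting, 24 − 12 = 12.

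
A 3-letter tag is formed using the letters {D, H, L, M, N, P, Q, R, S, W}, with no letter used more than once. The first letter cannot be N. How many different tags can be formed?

The first letter has 10−1 = 9 choices (anything except N).
The remaining 2 letters are filled from the other 9 symbols without repetition: 9 × 8 = 72.
Total: 9 × 72 = 648.

648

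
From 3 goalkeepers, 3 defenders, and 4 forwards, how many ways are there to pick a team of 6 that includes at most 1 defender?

70

Split by how many defenders are chosen (0 through 1).
Sum: C(3,0)·C(7,6) + C(3,1)·C(7,5) = 7 + 63 = 70.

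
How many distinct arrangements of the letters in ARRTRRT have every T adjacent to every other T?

30

Treat the 2 copies of T as a single block. The multiset to arrange is then {TT, A, R, R, R, R}, 6 items in all.
That gives (6)!/(4!) = 30 arrangements.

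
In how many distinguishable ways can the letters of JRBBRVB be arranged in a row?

The 7 letters of JRBBRVB have repeats: B appearing 3 times and R appearing twice.
The number of distinct arrangements is 7!/(3!·2!) = 5040/12 = 420.

420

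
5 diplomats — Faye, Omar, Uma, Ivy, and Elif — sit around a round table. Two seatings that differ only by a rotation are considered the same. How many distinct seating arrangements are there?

Fix one person's seat to break rotational symmetry; the remaining 4 people can be arranged in (4)! = 24 ways.

24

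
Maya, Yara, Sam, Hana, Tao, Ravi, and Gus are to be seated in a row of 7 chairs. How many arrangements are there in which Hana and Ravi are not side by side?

3600

There are 7! = 5040 arrangements in all. If Hana and Ravi are adjacent, merging them into one block gives 2·(6)! = 1440 arrangements.
So 5040 − 1440 = 3600 arrangements keep them apart.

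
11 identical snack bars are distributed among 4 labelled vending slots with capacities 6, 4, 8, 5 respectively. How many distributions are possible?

180

By stars and bars, unrestricted non-negative solutions to x_1+…+x_4 = 11 number C(11+3,3) = 364.
Subtract solutions that violate a single cap (substitute x_i' = x_i − (cap_i+1)): x_1 ≥ 7 gives C(7,3) = 35; x_2 ≥ 5 gives C(9,3) = 84; x_3 ≥ 9 gives C(5,3) = 10; x_4 ≥ 6 gives C(8,3) = 56. Together 185.
Add back pairs where two caps are both exceeded: 0 + 0 + 0 + 0 + 1 + 0 = 1.
By inclusion–exclusion the count is 364 − 185 + 1 = 180.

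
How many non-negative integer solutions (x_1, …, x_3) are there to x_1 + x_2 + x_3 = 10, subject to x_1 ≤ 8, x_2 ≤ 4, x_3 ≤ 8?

39

By stars and bars, unrestricted non-negative solutions to x_1+…+x_3 = 10 number C(10+2,2) = 66.
Subtract solutions that violate a single cap (substitute x_i' = x_i − (cap_i+1)): x_1 ≥ 9 gives C(3,2) = 3; x_2 ≥ 5 gives C(7,2) = 21; x_3 ≥ 9 gives C(3,2) = 3. Together 27.
No two caps can be exceeded simultaneously, so the pair terms are all 0.
By inclusion–exclusion the count is 66 − 27 + 0 = 39.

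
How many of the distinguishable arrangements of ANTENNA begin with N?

180

With the first slot taken by N, it remains to arrange the other 6 letters (ATENNA).
Those 6 letters have A appearing twice and N appearing twice, giving (6)!/(2!·2!) = 180.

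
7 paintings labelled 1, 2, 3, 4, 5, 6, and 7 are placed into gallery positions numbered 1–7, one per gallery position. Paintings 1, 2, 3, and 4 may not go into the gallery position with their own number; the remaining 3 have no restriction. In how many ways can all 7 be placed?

2790

Let Aᵢ (for 1 ≤ i ≤ 4) be the placements that put painting i in its forbidden gallery position. Any j of these fix j positions, leaving (7−j)! ways to fill the rest, and there are C(4,j) ways to pick which j.
By inclusion–exclusion, the number of valid placements is Σ_{j=0}^{4} (−1)^j C(4,j)·(7−j)!.
Computing: 5040 − 2880 + 720 − 96 + 6 = 2790.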